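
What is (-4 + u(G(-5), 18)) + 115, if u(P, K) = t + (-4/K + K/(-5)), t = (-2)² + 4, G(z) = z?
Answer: 5183/45 ≈ 115.18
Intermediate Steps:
t = 8 (t = 4 + 4 = 8)
u(P, K) = 8 - 4/K - K/5 (u(P, K) = 8 + (-4/K + K/(-5)) = 8 + (-4/K + K*(-⅕)) = 8 + (-4/K - K/5) = 8 - 4/K - K/5)
(-4 + u(G(-5), 18)) + 115 = (-4 + (8 - 4/18 - ⅕*18)) + 115 = (-4 + (8 - 4*1/18 - 18/5)) + 115 = (-4 + (8 - 2/9 - 18/5)) + 115 = (-4 + 188/45) + 115 = 8/45 + 115 = 5183/45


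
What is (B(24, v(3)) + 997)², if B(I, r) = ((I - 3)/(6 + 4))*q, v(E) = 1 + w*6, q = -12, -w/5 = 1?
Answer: 23609881/25 ≈ 9.4440e+5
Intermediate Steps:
w = -5 (w = -5*1 = -5)
v(E) = -29 (v(E) = 1 - 5*6 = 1 - 30 = -29)
B(I, r) = 18/5 - 6*I/5 (B(I, r) = ((I - 3)/(6 + 4))*(-12) = ((-3 + I)/10)*(-12) = ((-3 + I)*(⅒))*(-12) = (-3/10 + I/10)*(-12) = 18/5 - 6*I/5)
(B(24, v(3)) + 997)² = ((18/5 - 6/5*24) + 997)² = ((18/5 - 144/5) + 997)² = (-126/5 + 997)² = (4859/5)² = 23609881/25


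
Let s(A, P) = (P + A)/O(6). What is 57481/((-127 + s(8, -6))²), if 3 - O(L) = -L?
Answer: 4655961/1301881 ≈ 3.5763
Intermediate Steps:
O(L) = 3 + L (O(L) = 3 - (-1)*L = 3 + L)
s(A, P) = A/9 + P/9 (s(A, P) = (P + A)/(3 + 6) = (A + P)/9 = (A + P)*(⅑) = A/9 + P/9)
57481/((-127 + s(8, -6))²) = 57481/((-127 + ((⅑)*8 + (⅑)*(-6)))²) = 57481/((-127 + (8/9 - ⅔))²) = 57481/((-127 + 2/9)²) = 57481/((-1141/9)²) = 57481/(1301881/81) = 57481*(81/1301881) = 4655961/1301881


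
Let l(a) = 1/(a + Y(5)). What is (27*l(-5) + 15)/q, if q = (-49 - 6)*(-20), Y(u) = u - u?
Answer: 12/1375 ≈ 0.0087273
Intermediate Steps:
Y(u) = 0
l(a) = 1/a (l(a) = 1/(a + 0) = 1/a)
q = 1100 (q = -55*(-20) = 1100)
(27*l(-5) + 15)/q = (27/(-5) + 15)/1100 = (27*(-⅕) + 15)*(1/1100) = (-27/5 + 15)*(1/1100) = (48/5)*(1/1100) = 12/1375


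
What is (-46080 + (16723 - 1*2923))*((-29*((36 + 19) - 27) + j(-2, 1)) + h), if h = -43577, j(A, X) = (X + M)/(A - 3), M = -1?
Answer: 1432876920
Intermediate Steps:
j(A, X) = (-1 + X)/(-3 + A) (j(A, X) = (X - 1)/(A - 3) = (-1 + X)/(-3 + A))
(-46080 + (16723 - 1*2923))*((-29*((36 + 19) - 27) + j(-2, 1)) + h) = (-46080 + (16723 - 1*2923))*((-29*((36 + 19) - 27) + (-1 + 1)/(-3 - 2)) - 43577) = (-46080 + (16723 - 2923))*((-29*(55 - 27) + 0/(-5)) - 43577) = (-46080 + 13800)*((-29*28 - 1/5*0) - 43577) = -32280*((-812 + 0) - 43577) = -32280*(-812 - 43577) = -32280*(-44389) = 1432876920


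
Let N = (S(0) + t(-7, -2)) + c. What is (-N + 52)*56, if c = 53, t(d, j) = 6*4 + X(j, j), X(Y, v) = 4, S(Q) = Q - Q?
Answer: -1624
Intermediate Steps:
S(Q) = 0
t(d, j) = 28 (t(d, j) = 6*4 + 4 = 24 + 4 = 28)
N = 81 (N = (0 + 28) + 53 = 28 + 53 = 81)
(-N + 52)*56 = (-1*81 + 52)*56 = (-81 + 52)*56 = -29*56 = -1624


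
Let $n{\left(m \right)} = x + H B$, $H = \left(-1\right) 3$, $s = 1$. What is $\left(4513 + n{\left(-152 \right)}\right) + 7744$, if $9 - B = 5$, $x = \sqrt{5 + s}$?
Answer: $12245 + \sqrt{6} \approx 12247.0$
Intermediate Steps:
$H = -3$
$x = \sqrt{6}$ ($x = \sqrt{5 + 1} = \sqrt{6} \approx 2.4495$)
$B = 4$ ($B = 9 - 5 = 4$)
$n{\left(m \right)} = -12 + \sqrt{6}$ ($n{\left(m \right)} = \sqrt{6} - 12 = -12 + \sqrt{6}$)
$\left(4513 + n{\left(-152 \right)}\right) + 7744 = \left(4513 - \left(12 - \sqrt{6}\right)\right) + 7744 = \left(4501 + \sqrt{6}\right) + 7744 = 12245 + \sqrt{6}$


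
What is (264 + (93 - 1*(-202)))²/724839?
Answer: 312481/724839 ≈ 0.43110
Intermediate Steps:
(264 + (93 - 1*(-202)))²/724839 = (264 + (93 + 202))²*(1/724839) = (264 + 295)²*(1/724839) = 559²*(1/724839) = 312481*(1/724839) = 312481/724839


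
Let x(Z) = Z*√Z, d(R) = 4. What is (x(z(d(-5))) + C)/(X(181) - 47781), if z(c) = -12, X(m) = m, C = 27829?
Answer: -1637/2800 + 3*I*√3/5950 ≈ -0.58464 + 0.0008733*I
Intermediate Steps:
x(Z) = Z^(3/2)
(x(z(d(-5))) + C)/(X(181) - 47781) = ((-12)^(3/2) + 27829)/(181 - 47781) = (-24*I*√3 + 27829)/(-47600) = (27829 - 24*I*√3)*(-1/47600) = -1637/2800 + 3*I*√3/5950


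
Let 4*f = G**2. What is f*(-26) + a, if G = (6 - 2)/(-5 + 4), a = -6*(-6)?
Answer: -68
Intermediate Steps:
a = 36
G = -4 (G = 4/(-1) = 4*(-1) = -4)
f = 4 (f = (1/4)*(-4)**2 = (1/4)*16 = 4)
f*(-26) + a = 4*(-26) + 36 = -104 + 36 = -68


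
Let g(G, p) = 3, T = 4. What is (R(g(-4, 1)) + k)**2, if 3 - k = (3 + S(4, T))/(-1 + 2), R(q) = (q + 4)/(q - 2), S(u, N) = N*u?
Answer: 81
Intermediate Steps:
R(q) = (4 + q)/(-2 + q)
k = -16 (k = 3 - (3 + 4*4)/(-1 + 2) = 3 - (3 + 16)/1 = 3 - 19 = -16)
(R(g(-4, 1)) + k)**2 = ((4 + 3)/(-2 + 3) - 16)**2 = (7/1 - 16)**2 = (1*7 - 16)**2 = (7 - 16)**2 = (-9)**2 = 81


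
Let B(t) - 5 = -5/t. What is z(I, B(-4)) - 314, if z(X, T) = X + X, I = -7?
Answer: -328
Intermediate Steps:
B(t) = 5 - 5/t
z(X, T) = 2*X
z(I, B(-4)) - 314 = 2*(-7) - 314 = -14 - 314 = -328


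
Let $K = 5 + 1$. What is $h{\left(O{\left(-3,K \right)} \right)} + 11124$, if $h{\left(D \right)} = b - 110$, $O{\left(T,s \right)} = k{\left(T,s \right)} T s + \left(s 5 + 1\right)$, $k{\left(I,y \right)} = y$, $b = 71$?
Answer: $11085$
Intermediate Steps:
$K = 6$
$O{\left(T,s \right)} = 1 + 5 s + T s^{2}$ ($O{\left(T,s \right)} = s T s + \left(s 5 + 1\right) = T s s + \left(5 s + 1\right) = T s^{2} + \left(1 + 5 s\right) = 1 + 5 s + T s^{2}$)
$h{\left(D \right)} = -39$ ($h{\left(D \right)} = 71 - 110 = -39$)
$h{\left(O{\left(-3,K \right)} \right)} + 11124 = -39 + 11124 = 11085$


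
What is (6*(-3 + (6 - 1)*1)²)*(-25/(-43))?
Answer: 600/43 ≈ 13.953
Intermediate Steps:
(6*(-3 + (6 - 1)*1)²)*(-25/(-43)) = (6*(-3 + 5*1)²)*(-25*(-1/43)) = (6*(-3 + 5)²)*(25/43) = (6*2²)*(25/43) = (6*4)*(25/43) = 24*(25/43) = 600/43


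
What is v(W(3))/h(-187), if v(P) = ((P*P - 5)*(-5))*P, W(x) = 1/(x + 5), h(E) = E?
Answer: -145/8704 ≈ -0.016659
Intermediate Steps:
W(x) = 1/(5 + x)
v(P) = P*(25 - 5*P**2) (v(P) = ((P**2 - 5)*(-5))*P = ((-5 + P**2)*(-5))*P = (25 - 5*P**2)*P = P*(25 - 5*P**2))
v(W(3))/h(-187) = (5*(5 - (1/(5 + 3))**2)/(5 + 3))/(-187) = (5*(5 - (1/8)**2)/8)*(-1/187) = (5*(1/8)*(5 - (1/8)**2))*(-1/187) = (5*(1/8)*(5 - 1*1/64))*(-1/187) = (5*(1/8)*(5 - 1/64))*(-1/187) = (5*(1/8)*(319/64))*(-1/187) = (1595/512)*(-1/187) = -145/8704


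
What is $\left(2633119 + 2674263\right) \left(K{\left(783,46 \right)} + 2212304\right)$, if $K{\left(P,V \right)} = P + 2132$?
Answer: $11757013446658$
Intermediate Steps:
$K{\left(P,V \right)} = 2132 + P$
$\left(2633119 + 2674263\right) \left(K{\left(783,46 \right)} + 2212304\right) = \left(2633119 + 2674263\right) \left(\left(2132 + 783\right) + 2212304\right) = 5307382 \left(2915 + 2212304\right) = 5307382 \cdot 2215219 = 11757013446658$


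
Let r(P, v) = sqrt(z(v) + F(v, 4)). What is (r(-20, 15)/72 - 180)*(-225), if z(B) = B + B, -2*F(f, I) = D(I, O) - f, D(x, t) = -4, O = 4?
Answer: 40500 - 25*sqrt(158)/16 ≈ 40480.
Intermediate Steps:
F(f, I) = 2 + f/2 (F(f, I) = -(-4 - f)/2 = 2 + f/2)
z(B) = 2*B
r(P, v) = sqrt(2 + 5*v/2) (r(P, v) = sqrt(2*v + (2 + v/2)) = sqrt(2 + 5*v/2))
(r(-20, 15)/72 - 180)*(-225) = ((sqrt(8 + 10*15)/2)/72 - 180)*(-225) = ((sqrt(8 + 150)/2)*(1/72) - 180)*(-225) = ((sqrt(158)/2)*(1/72) - 180)*(-225) = (sqrt(158)/144 - 180)*(-225) = (-180 + sqrt(158)/144)*(-225) = 40500 - 25*sqrt(158)/16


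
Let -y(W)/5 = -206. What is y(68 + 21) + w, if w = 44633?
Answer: 45663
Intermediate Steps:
y(W) = 1030 (y(W) = -5*(-206) = 1030)
y(68 + 21) + w = 1030 + 44633 = 45663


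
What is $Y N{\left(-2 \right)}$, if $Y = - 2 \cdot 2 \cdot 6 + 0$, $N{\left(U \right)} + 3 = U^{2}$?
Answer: $-24$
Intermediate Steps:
$N{\left(U \right)} = -3 + U^{2}$
$Y = -24$ ($Y = \left(-2\right) 12 + 0 = -24 + 0 = -24$)
$Y N{\left(-2 \right)} = - 24 \left(-3 + \left(-2\right)^{2}\right) = - 24 \left(-3 + 4\right) = \left(-24\right) 1 = -24$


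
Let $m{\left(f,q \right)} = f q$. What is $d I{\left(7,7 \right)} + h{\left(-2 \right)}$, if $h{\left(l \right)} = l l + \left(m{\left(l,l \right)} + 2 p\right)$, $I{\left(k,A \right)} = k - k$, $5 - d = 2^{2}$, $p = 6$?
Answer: $20$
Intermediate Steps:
$d = 1$ ($d = 5 - 2^{2} = 5 - 4 = 1$)
$I{\left(k,A \right)} = 0$
$h{\left(l \right)} = 12 + 2 l^{2}$ ($h{\left(l \right)} = l l + \left(l l + 2 \cdot 6\right) = l^{2} + \left(l^{2} + 12\right) = l^{2} + \left(12 + l^{2}\right) = 12 + 2 l^{2}$)
$d I{\left(7,7 \right)} + h{\left(-2 \right)} = 1 \cdot 0 + \left(12 + 2 \left(-2\right)^{2}\right) = 0 + \left(12 + 2 \cdot 4\right) = 0 + \left(12 + 8\right) = 0 + 20 = 20$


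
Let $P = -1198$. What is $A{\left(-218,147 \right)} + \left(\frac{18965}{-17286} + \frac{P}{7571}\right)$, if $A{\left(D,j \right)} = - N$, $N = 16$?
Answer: $- \frac{33705217}{1953318} \approx -17.255$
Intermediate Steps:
$A{\left(D,j \right)} = -16$ ($A{\left(D,j \right)} = \left(-1\right) 16 = -16$)
$A{\left(-218,147 \right)} + \left(\frac{18965}{-17286} + \frac{P}{7571}\right) = -16 + \left(\frac{18965}{-17286} - \frac{1198}{7571}\right) = -16 + \left(18965 \left(- \frac{1}{17286}\right) - \frac{1198}{7571}\right) = -16 - \frac{2452129}{1953318} = - \frac{33705217}{1953318}$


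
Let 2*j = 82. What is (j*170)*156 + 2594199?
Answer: 3681519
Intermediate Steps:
j = 41 (j = (½)*82 = 41)
(j*170)*156 + 2594199 = (41*170)*156 + 2594199 = 6970*156 + 2594199 = 1087320 + 2594199 = 3681519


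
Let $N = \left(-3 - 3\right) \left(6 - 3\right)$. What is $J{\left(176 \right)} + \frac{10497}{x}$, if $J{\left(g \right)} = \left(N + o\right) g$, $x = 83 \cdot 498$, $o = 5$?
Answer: $- \frac{31520565}{13778} \approx -2287.7$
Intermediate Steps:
$N = -18$ ($N = \left(-6\right) 3 = -18$)
$x = 41334$
$J{\left(g \right)} = - 13 g$ ($J{\left(g \right)} = \left(-18 + 5\right) g = - 13 g$)
$J{\left(176 \right)} + \frac{10497}{x} = \left(-13\right) 176 + \frac{10497}{41334} = -2288 + 10497 \cdot \frac{1}{41334} = -2288 + \frac{3499}{13778} = - \frac{31520565}{13778}$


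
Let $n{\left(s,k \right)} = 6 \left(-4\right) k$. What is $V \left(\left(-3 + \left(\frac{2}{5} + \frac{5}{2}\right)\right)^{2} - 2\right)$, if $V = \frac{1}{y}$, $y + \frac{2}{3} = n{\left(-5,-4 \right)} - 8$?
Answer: $- \frac{597}{26200} \approx -0.022786$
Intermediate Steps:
$n{\left(s,k \right)} = - 24 k$
$y = \frac{262}{3}$ ($y = - \frac{2}{3} - -88 = - \frac{2}{3} + \left(96 - 8\right) = - \frac{2}{3} + 88 = \frac{262}{3} \approx 87.333$)
$V = \frac{3}{262}$ ($V = \frac{1}{\frac{262}{3}} = \frac{3}{262} \approx 0.01145$)
$V \left(\left(-3 + \left(\frac{2}{5} + \frac{5}{2}\right)\right)^{2} - 2\right) = \frac{3 \left(\left(-3 + \left(\frac{2}{5} + \frac{5}{2}\right)\right)^{2} - 2\right)}{262} = \frac{3 \left(\left(-3 + \frac{29}{10}\right)^{2} - 2\right)}{262} = \frac{3 \left(\left(- \frac{1}{10}\right)^{2} - 2\right)}{262} = \frac{3 \left(\frac{1}{100} - 2\right)}{262} = \frac{3}{262} \left(- \frac{199}{100}\right) = - \frac{597}{26200}$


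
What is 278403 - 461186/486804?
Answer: 67763616413/243402 ≈ 2.7840e+5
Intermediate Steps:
278403 - 461186/486804 = 278403 - 1*230593/243402 = 278403 - 230593/243402 = 67763616413/243402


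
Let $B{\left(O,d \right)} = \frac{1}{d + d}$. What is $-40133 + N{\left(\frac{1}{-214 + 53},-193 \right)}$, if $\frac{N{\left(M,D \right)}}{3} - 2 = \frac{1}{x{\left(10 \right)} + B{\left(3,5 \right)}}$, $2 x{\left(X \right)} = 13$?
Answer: $- \frac{441392}{11} \approx -40127.0$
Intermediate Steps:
$B{\left(O,d \right)} = \frac{1}{2 d}$
$x{\left(X \right)} = \frac{13}{2}$ ($x{\left(X \right)} = \frac{1}{2} \cdot 13 = \frac{13}{2}$)
$N{\left(M,D \right)} = \frac{71}{11}$ ($N{\left(M,D \right)} = 6 + \frac{3}{\frac{13}{2} + \frac{1}{2 \cdot 5}} = 6 + \frac{3}{\frac{13}{2} + \frac{1}{2} \cdot \frac{1}{5}} = 6 + \frac{3}{\frac{13}{2} + \frac{1}{10}} = 6 + \frac{3}{\frac{33}{5}} = 6 + 3 \cdot \frac{5}{33} = 6 + \frac{5}{11} = \frac{71}{11}$)
$-40133 + N{\left(\frac{1}{-214 + 53},-193 \right)} = -40133 + \frac{71}{11} = - \frac{441392}{11}$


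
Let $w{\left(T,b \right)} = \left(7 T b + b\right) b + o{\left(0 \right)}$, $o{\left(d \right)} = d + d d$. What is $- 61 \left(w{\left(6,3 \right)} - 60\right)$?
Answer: $-19947$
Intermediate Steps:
$o{\left(d \right)} = d + d^{2}$
$w{\left(T,b \right)} = b \left(b + 7 T b\right)$ ($w{\left(T,b \right)} = \left(7 T b + b\right) b + 0 \left(1 + 0\right) = \left(7 T b + b\right) b + 0 \cdot 1 = \left(b + 7 T b\right) b + 0 = b \left(b + 7 T b\right) + 0 = b \left(b + 7 T b\right)$)
$- 61 \left(w{\left(6,3 \right)} - 60\right) = - 61 \left(3^{2} \left(1 + 7 \cdot 6\right) - 60\right) = - 61 \left(9 \left(1 + 42\right) - 60\right) = - 61 \left(9 \cdot 43 - 60\right) = - 61 \left(387 - 60\right) = \left(-61\right) 327 = -19947$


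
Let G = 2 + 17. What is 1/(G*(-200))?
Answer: -1/3800 ≈ -0.00026316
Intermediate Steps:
G = 19
1/(G*(-200)) = 1/(19*(-200)) = 1/(-3800) = -1/3800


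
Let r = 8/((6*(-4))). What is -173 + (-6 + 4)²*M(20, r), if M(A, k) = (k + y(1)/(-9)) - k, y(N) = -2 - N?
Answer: -515/3 ≈ -171.67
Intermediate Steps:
r = -⅓ (r = 8/(-24) = 8*(-1/24) = -⅓ ≈ -0.33333)
M(A, k) = ⅓ (M(A, k) = (k + (-2 - 1*1)/(-9)) - k = (k + (-2 - 1)*(-⅑)) - k = (k - 3*(-⅑)) - k = (k + ⅓) - k = (⅓ + k) - k = ⅓)
-173 + (-6 + 4)²*M(20, r) = -173 + (-6 + 4)²*(⅓) = -173 + (-2)²*(⅓) = -173 + 4*(⅓) = -173 + 4/3 = -515/3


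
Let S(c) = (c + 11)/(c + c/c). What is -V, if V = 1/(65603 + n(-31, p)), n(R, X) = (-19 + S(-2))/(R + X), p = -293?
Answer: -81/5313850 ≈ -1.5243e-5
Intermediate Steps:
S(c) = (11 + c)/(1 + c) (S(c) = (11 + c)/(c + 1) = (11 + c)/(1 + c))
n(R, X) = -28/(R + X) (n(R, X) = (-19 + (11 - 2)/(1 - 2))/(R + X) = (-19 + 9/(-1))/(R + X) = (-19 - 1*9)/(R + X) = (-19 - 9)/(R + X) = -28/(R + X))
V = 81/5313850 (V = 1/(65603 - 28/(-31 - 293)) = 1/(65603 - 28/(-324)) = 1/(65603 - 28*(-1/324)) = 1/(65603 + 7/81) = 1/(5313850/81) = 81/5313850 ≈ 1.5243e-5)
-V = -1*81/5313850 = -81/5313850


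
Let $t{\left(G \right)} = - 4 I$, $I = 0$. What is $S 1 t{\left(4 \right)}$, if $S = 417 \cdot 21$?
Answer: $0$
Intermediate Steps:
$t{\left(G \right)} = 0$ ($t{\left(G \right)} = \left(-4\right) 0 = 0$)
$S = 8757$
$S 1 t{\left(4 \right)} = 8757 \cdot 1 \cdot 0 = 8757 \cdot 0 = 0$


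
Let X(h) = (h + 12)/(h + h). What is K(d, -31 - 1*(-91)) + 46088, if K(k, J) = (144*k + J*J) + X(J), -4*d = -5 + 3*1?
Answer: 248803/5 ≈ 49761.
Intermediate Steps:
X(h) = (12 + h)/(2*h) (X(h) = (12 + h)/((2*h)) = (12 + h)*(1/(2*h)) = (12 + h)/(2*h))
d = ½ (d = -(-5 + 3*1)/4 = -(-5 + 3)/4 = -¼*(-2) = ½ ≈ 0.50000)
K(k, J) = J² + 144*k + (12 + J)/(2*J) (K(k, J) = (144*k + J*J) + (12 + J)/(2*J) = (144*k + J²) + (12 + J)/(2*J) = (J² + 144*k) + (12 + J)/(2*J) = J² + 144*k + (12 + J)/(2*J))
K(d, -31 - 1*(-91)) + 46088 = (½ + (-31 - 1*(-91))² + 6/(-31 - 1*(-91)) + 144*(½)) + 46088 = (½ + (-31 + 91)² + 6/(-31 + 91) + 72) + 46088 = (½ + 60² + 6/60 + 72) + 46088 = (½ + 3600 + 6*(1/60) + 72) + 46088 = (½ + 3600 + ⅒ + 72) + 46088 = 18363/5 + 46088 = 248803/5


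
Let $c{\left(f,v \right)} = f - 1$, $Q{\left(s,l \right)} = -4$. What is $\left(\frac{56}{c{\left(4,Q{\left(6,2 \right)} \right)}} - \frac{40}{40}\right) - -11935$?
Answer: $\frac{35858}{3} \approx 11953.0$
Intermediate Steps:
$c{\left(f,v \right)} = -1 + f$
$\left(\frac{56}{c{\left(4,Q{\left(6,2 \right)} \right)}} - \frac{40}{40}\right) - -11935 = \left(\frac{56}{-1 + 4} - \frac{40}{40}\right) - -11935 = \left(\frac{56}{3} - 1\right) + 11935 = \frac{53}{3} + 11935 = \frac{35858}{3}$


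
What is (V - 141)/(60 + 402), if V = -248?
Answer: -389/462 ≈ -0.84199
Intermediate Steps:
(V - 141)/(60 + 402) = (-248 - 141)/(60 + 402) = -389/462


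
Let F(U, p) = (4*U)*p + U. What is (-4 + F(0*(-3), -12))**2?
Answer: 16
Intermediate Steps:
F(U, p) = U + 4*U*p (F(U, p) = 4*U*p + U = U + 4*U*p)
(-4 + F(0*(-3), -12))**2 = (-4 + (0*(-3))*(1 + 4*(-12)))**2 = (-4 + 0*(1 - 48))**2 = (-4 + 0*(-47))**2 = (-4 + 0)**2 = (-4)**2 = 16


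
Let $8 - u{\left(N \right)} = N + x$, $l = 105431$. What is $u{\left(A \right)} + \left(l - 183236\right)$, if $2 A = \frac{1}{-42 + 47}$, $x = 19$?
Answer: $- \frac{778161}{10} \approx -77816.0$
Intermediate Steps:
$A = \frac{1}{10}$ ($A = \frac{1}{2 \left(-42 + 47\right)} = \frac{1}{2 \cdot 5} = \frac{1}{2} \cdot \frac{1}{5} = \frac{1}{10} \approx 0.1$)
$u{\left(N \right)} = -11 - N$ ($u{\left(N \right)} = 8 - \left(N + 19\right) = 8 - \left(19 + N\right) = -11 - N$)
$u{\left(A \right)} + \left(l - 183236\right) = \left(-11 - \frac{1}{10}\right) + \left(105431 - 183236\right) = \left(-11 - \frac{1}{10}\right) - 77805 = - \frac{111}{10} - 77805 = - \frac{778161}{10}$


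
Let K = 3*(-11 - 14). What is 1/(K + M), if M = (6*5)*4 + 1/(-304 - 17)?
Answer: 321/14444 ≈ 0.022224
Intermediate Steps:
K = -75 (K = 3*(-25) = -75)
M = 38519/321 (M = 30*4 + 1/(-321) = 120 - 1/321 = 38519/321 ≈ 120.00)
1/(K + M) = 1/(-75 + 38519/321) = 1/(14444/321) = 321/14444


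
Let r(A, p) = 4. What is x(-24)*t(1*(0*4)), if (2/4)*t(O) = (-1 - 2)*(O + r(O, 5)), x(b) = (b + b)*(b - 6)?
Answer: -34560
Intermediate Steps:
x(b) = 2*b*(-6 + b) (x(b) = (2*b)*(-6 + b) = 2*b*(-6 + b))
t(O) = -24 - 6*O (t(O) = 2*((-1 - 2)*(O + 4)) = 2*(-3*(4 + O)) = 2*(-12 - 3*O) = -24 - 6*O)
x(-24)*t(1*(0*4)) = (2*(-24)*(-6 - 24))*(-24 - 6*0*4) = (2*(-24)*(-30))*(-24 - 6*0) = 1440*(-24 - 6*0) = 1440*(-24 + 0) = 1440*(-24) = -34560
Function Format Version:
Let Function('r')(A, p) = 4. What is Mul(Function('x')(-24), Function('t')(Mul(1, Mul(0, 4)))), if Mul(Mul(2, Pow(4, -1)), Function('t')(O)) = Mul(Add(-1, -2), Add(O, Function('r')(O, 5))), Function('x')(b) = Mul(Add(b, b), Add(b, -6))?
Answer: -34560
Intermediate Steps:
Function('x')(b) = Mul(2, b, Add(-6, b)) (Function('x')(b) = Mul(Mul(2, b), Add(-6, b)) = Mul(2, b, Add(-6, b)))
Function('t')(O) = Add(-24, Mul(-6, O)) (Function('t')(O) = Mul(2, Mul(Add(-1, -2), Add(O, 4))) = Mul(2, Mul(-3, Add(4, O))) = Mul(2, Add(-12, Mul(-3, O))) = Add(-24, Mul(-6, O)))
Mul(Function('x')(-24), Function('t')(Mul(1, Mul(0, 4)))) = Mul(Mul(2, -24, Add(-6, -24)), Add(-24, Mul(-6, Mul(1, Mul(0, 4))))) = Mul(Mul(2, -24, -30), Add(-24, Mul(-6, Mul(1, 0)))) = Mul(1440, Add(-24, Mul(-6, 0))) = Mul(1440, Add(-24, 0)) = Mul(1440, -24) = -34560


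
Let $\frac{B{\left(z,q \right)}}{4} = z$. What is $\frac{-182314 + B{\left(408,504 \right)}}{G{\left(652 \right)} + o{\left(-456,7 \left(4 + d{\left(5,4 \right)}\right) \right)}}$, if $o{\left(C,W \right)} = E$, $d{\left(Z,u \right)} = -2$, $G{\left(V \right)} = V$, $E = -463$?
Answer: $- \frac{180682}{189} \approx -955.99$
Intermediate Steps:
$B{\left(z,q \right)} = 4 z$
$o{\left(C,W \right)} = -463$
$\frac{-182314 + B{\left(408,504 \right)}}{G{\left(652 \right)} + o{\left(-456,7 \left(4 + d{\left(5,4 \right)}\right) \right)}} = \frac{-182314 + 4 \cdot 408}{652 - 463} = \frac{-182314 + 1632}{189} = \left(-180682\right) \frac{1}{189} = - \frac{180682}{189}$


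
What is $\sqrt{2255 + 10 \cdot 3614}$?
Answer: $\sqrt{38395} \approx 195.95$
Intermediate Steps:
$\sqrt{2255 + 10 \cdot 3614} = \sqrt{2255 + 36140} = \sqrt{38395}$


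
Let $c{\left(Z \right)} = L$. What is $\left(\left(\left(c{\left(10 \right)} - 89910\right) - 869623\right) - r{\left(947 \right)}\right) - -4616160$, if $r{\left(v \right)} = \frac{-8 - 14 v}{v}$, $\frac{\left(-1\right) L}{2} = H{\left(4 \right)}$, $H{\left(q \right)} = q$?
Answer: $\frac{3462831459}{947} \approx 3.6566 \cdot 10^{6}$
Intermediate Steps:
$L = -8$ ($L = \left(-2\right) 4 = -8$)
$c{\left(Z \right)} = -8$
$r{\left(v \right)} = \frac{-8 - 14 v}{v}$
$\left(\left(\left(c{\left(10 \right)} - 89910\right) - 869623\right) - r{\left(947 \right)}\right) - -4616160 = \left(\left(\left(-8 - 89910\right) - 869623\right) - \left(-14 - \frac{8}{947}\right)\right) - -4616160 = \left(\left(\left(-8 - 89910\right) - 869623\right) - \left(-14 - \frac{8}{947}\right)\right) + 4616160 = \left(\left(-89918 - 869623\right) - \left(-14 - \frac{8}{947}\right)\right) + 4616160 = \left(-959541 - - \frac{13266}{947}\right) + 4616160 = \left(-959541 + \frac{13266}{947}\right) + 4616160 = - \frac{908672061}{947} + 4616160 = \frac{3462831459}{947}$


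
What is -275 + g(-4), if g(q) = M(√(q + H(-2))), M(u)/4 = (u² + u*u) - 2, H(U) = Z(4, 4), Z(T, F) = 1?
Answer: -307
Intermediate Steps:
H(U) = 1
M(u) = -8 + 8*u² (M(u) = 4*((u² + u*u) - 2) = 4*((u² + u²) - 2) = 4*(2*u² - 2) = 4*(-2 + 2*u²) = -8 + 8*u²)
g(q) = 8*q (g(q) = -8 + 8*(√(q + 1))² = -8 + 8*(√(1 + q))² = -8 + 8*(1 + q) = -8 + (8 + 8*q) = 8*q)
-275 + g(-4) = -275 + 8*(-4) = -275 - 32 = -307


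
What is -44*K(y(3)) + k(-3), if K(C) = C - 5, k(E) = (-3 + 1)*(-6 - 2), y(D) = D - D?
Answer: 236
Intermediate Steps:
y(D) = 0
k(E) = 16 (k(E) = -2*(-8) = 16)
K(C) = -5 + C
-44*K(y(3)) + k(-3) = -44*(-5 + 0) + 16 = -44*(-5) + 16 = 220 + 16 = 236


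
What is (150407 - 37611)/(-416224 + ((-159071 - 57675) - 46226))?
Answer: -28199/169799 ≈ -0.16607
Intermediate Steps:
(150407 - 37611)/(-416224 + ((-159071 - 57675) - 46226)) = 112796/(-416224 + (-216746 - 46226)) = 112796/(-416224 - 262972) = 112796/(-679196) = 112796*(-1/679196) = -28199/169799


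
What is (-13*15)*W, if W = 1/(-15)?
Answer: 13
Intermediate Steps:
W = -1/15 ≈ -0.066667
(-13*15)*W = -13*15*(-1/15) = -195*(-1/15) = 13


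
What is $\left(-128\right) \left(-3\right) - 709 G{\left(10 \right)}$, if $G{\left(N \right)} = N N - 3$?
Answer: $-68389$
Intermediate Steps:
$G{\left(N \right)} = -3 + N^{2}$ ($G{\left(N \right)} = N^{2} - 3 = -3 + N^{2}$)
$\left(-128\right) \left(-3\right) - 709 G{\left(10 \right)} = \left(-128\right) \left(-3\right) - 709 \left(-3 + 10^{2}\right) = 384 - 709 \left(-3 + 100\right) = 384 - 68773 = -68389$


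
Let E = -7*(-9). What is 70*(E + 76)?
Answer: 9730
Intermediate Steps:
E = 63
70*(E + 76) = 70*(63 + 76) = 70*139 = 9730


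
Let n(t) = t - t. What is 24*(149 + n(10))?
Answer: 3576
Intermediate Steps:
n(t) = 0
24*(149 + n(10)) = 24*(149 + 0) = 24*149 = 3576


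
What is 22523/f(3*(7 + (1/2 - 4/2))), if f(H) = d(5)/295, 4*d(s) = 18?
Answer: 13288570/9 ≈ 1.4765e+6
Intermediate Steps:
d(s) = 9/2 (d(s) = (¼)*18 = 9/2)
f(H) = 9/590 (f(H) = (9/2)/295 = (9/2)*(1/295) = 9/590)
22523/f(3*(7 + (1/2 - 4/2))) = 22523/(9/590) = 22523*(590/9) = 13288570/9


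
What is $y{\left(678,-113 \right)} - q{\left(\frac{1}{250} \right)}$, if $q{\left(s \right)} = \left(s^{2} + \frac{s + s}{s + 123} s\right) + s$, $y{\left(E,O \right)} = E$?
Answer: $\frac{1303065905999}{1921937500} \approx 678.0$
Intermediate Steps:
$q{\left(s \right)} = s + s^{2} + \frac{2 s^{2}}{123 + s}$ ($q{\left(s \right)} = \left(s^{2} + \frac{2 s}{123 + s} s\right) + s = \left(s^{2} + \frac{2 s^{2}}{123 + s}\right) + s = s + s^{2} + \frac{2 s^{2}}{123 + s}$)
$y{\left(678,-113 \right)} - q{\left(\frac{1}{250} \right)} = 678 - \frac{123 + \left(\frac{1}{250}\right)^{2} + \frac{126}{250}}{250 \left(123 + \frac{1}{250}\right)} = 678 - \frac{123 + \left(\frac{1}{250}\right)^{2} + 126 \cdot \frac{1}{250}}{250 \left(123 + \frac{1}{250}\right)} = 678 - \frac{123 + \frac{1}{62500} + \frac{63}{125}}{250 \cdot \frac{30751}{250}} = 678 - \frac{1}{250} \cdot \frac{250}{30751} \cdot \frac{7719001}{62500} = 678 - \frac{7719001}{1921937500} = \frac{1303065905999}{1921937500}$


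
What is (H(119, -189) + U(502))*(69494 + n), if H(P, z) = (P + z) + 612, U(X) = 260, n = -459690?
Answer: -312937192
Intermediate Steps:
H(P, z) = 612 + P + z
(H(119, -189) + U(502))*(69494 + n) = ((612 + 119 - 189) + 260)*(69494 - 459690) = (542 + 260)*(-390196) = 802*(-390196) = -312937192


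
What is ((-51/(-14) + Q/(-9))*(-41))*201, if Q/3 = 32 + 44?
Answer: 2502517/14 ≈ 1.7875e+5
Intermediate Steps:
Q = 228 (Q = 3*(32 + 44) = 3*76 = 228)
((-51/(-14) + Q/(-9))*(-41))*201 = ((-51/(-14) + 228/(-9))*(-41))*201 = ((-51*(-1/14) + 228*(-⅑))*(-41))*201 = ((51/14 - 76/3)*(-41))*201 = -911/42*(-41)*201 = (37351/42)*201 = 2502517/14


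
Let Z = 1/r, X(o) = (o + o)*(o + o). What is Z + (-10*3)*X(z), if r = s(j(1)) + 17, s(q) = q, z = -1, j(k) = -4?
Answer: -1559/13 ≈ -119.92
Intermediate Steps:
X(o) = 4*o² (X(o) = (2*o)*(2*o) = 4*o²)
r = 13 (r = -4 + 17 = 13)
Z = 1/13 ≈ 0.076923
Z + (-10*3)*X(z) = 1/13 + (-10*3)*(4*(-1)²) = 1/13 - 120 = -1559/13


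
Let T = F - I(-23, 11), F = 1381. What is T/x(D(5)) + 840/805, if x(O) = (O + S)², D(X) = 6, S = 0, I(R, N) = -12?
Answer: 32903/828 ≈ 39.738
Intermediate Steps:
x(O) = O² (x(O) = (O + 0)² = O²)
T = 1393 (T = 1381 - 1*(-12) = 1381 + 12 = 1393)
T/x(D(5)) + 840/805 = 1393/(6²) + 840/805 = 1393/36 + 840*(1/805) = 1393*(1/36) + 24/23 = 1393/36 + 24/23 = 32903/828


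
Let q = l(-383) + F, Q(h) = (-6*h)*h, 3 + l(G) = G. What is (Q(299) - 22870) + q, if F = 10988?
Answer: -548674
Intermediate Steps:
l(G) = -3 + G
Q(h) = -6*h²
q = 10602 (q = (-3 - 383) + 10988 = -386 + 10988 = 10602)
(Q(299) - 22870) + q = (-6*299² - 22870) + 10602 = (-6*89401 - 22870) + 10602 = (-536406 - 22870) + 10602 = -559276 + 10602 = -548674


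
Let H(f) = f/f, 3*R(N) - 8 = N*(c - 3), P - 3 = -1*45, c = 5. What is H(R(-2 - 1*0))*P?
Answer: -42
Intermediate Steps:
P = -42 (P = 3 - 1*45 = 3 - 45 = -42)
R(N) = 8/3 + 2*N/3 (R(N) = 8/3 + (N*(5 - 3))/3 = 8/3 + (N*2)/3 = 8/3 + (2*N)/3 = 8/3 + 2*N/3)
H(f) = 1
H(R(-2 - 1*0))*P = 1*(-42) = -42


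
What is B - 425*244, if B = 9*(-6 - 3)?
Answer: -103781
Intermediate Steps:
B = -81 (B = 9*(-9) = -81)
B - 425*244 = -81 - 425*244 = -81 - 103700 = -103781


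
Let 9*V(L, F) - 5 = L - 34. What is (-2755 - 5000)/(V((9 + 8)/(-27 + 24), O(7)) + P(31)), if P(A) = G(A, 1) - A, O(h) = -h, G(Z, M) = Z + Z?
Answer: -209385/733 ≈ -285.65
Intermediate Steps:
G(Z, M) = 2*Z
V(L, F) = -29/9 + L/9 (V(L, F) = 5/9 + (L - 34)/9 = 5/9 + (-34 + L)/9 = 5/9 + (-34/9 + L/9) = -29/9 + L/9)
P(A) = A (P(A) = 2*A - A = A)
(-2755 - 5000)/(V((9 + 8)/(-27 + 24), O(7)) + P(31)) = (-2755 - 5000)/((-29/9 + ((9 + 8)/(-27 + 24))/9) + 31) = -7755/((-29/9 + (17/(-3))/9) + 31) = -7755/((-29/9 + (17*(-1/3))/9) + 31) = -7755/((-29/9 + (1/9)*(-17/3)) + 31) = -7755/((-29/9 - 17/27) + 31) = -7755/(-104/27 + 31) = -7755/733/27 = -7755*27/733 = -209385/733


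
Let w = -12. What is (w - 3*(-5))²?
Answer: 9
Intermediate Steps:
(w - 3*(-5))² = (-12 - 3*(-5))² = (-12 + 15)² = 3² = 9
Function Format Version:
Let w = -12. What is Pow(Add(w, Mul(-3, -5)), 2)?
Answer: 9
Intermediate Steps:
Pow(Add(w, Mul(-3, -5)), 2) = Pow(Add(-12, Mul(-3, -5)), 2) = Pow(Add(-12, 15), 2) = Pow(3, 2) = 9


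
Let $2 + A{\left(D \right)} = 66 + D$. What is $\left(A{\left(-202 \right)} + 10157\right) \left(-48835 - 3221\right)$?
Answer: $-521549064$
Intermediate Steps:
$A{\left(D \right)} = 64 + D$ ($A{\left(D \right)} = -2 + \left(66 + D\right) = 64 + D$)
$\left(A{\left(-202 \right)} + 10157\right) \left(-48835 - 3221\right) = \left(\left(64 - 202\right) + 10157\right) \left(-48835 - 3221\right) = \left(-138 + 10157\right) \left(-52056\right) = 10019 \left(-52056\right) = -521549064$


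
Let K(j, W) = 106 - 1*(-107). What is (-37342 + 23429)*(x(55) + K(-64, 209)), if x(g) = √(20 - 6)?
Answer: -2963469 - 13913*√14 ≈ -3.0155e+6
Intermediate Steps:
K(j, W) = 213 (K(j, W) = 106 + 107 = 213)
x(g) = √14
(-37342 + 23429)*(x(55) + K(-64, 209)) = (-37342 + 23429)*(√14 + 213) = -13913*(213 + √14) = -2963469 - 13913*√14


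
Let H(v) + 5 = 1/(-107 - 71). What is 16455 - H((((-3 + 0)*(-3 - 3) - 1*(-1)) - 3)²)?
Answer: 2929881/178 ≈ 16460.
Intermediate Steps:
H(v) = -891/178 (H(v) = -5 + 1/(-107 - 71) = -5 + 1/(-178) = -5 - 1/178 = -891/178)
16455 - H((((-3 + 0)*(-3 - 3) - 1*(-1)) - 3)²) = 16455 - 1*(-891/178) = 16455 + 891/178 = 2929881/178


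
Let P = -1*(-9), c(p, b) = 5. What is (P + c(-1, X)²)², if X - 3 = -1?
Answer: 1156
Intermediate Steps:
X = 2 (X = 3 - 1 = 2)
P = 9
(P + c(-1, X)²)² = (9 + 5²)² = (9 + 25)² = 34² = 1156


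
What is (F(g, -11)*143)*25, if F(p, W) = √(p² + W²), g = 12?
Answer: 3575*√265 ≈ 58197.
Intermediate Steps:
F(p, W) = √(W² + p²)
(F(g, -11)*143)*25 = (√((-11)² + 12²)*143)*25 = (√(121 + 144)*143)*25 = (√265*143)*25 = (143*√265)*25 = 3575*√265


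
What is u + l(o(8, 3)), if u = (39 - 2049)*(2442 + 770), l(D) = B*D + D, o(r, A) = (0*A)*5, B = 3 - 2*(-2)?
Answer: -6456120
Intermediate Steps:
B = 7 (B = 3 + 4 = 7)
o(r, A) = 0 (o(r, A) = 0*5 = 0)
l(D) = 8*D (l(D) = 7*D + D = 8*D)
u = -6456120 (u = -2010*3212 = -6456120)
u + l(o(8, 3)) = -6456120 + 8*0 = -6456120 + 0 = -6456120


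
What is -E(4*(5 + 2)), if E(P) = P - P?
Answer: 0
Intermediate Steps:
E(P) = 0
-E(4*(5 + 2)) = -1*0 = 0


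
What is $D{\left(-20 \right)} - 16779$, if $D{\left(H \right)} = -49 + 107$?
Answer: $-16721$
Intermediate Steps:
$D{\left(H \right)} = 58$
$D{\left(-20 \right)} - 16779 = 58 - 16779 = -16721$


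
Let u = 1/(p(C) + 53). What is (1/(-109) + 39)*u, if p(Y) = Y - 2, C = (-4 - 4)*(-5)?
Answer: 4250/9919 ≈ 0.42847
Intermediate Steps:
C = 40 (C = -8*(-5) = 40)
p(Y) = -2 + Y
u = 1/91 (u = 1/((-2 + 40) + 53) = 1/(38 + 53) = 1/91 ≈ 0.010989)
(1/(-109) + 39)*u = (1/(-109) + 39)*(1/91) = (-1/109 + 39)*(1/91) = (4250/109)*(1/91) = 4250/9919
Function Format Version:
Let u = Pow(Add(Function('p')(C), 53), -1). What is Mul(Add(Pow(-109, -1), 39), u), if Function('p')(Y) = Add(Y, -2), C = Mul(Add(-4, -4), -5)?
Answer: Rational(4250, 9919) ≈ 0.42847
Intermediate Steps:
C = 40 (C = Mul(-8, -5) = 40)
Function('p')(Y) = Add(-2, Y)
u = Rational(1, 91) (u = Pow(Add(Add(-2, 40), 53), -1) = Pow(Add(38, 53), -1) = Pow(91, -1) = Rational(1, 91) ≈ 0.010989)
Mul(Add(Pow(-109, -1), 39), u) = Mul(Add(Pow(-109, -1), 39), Rational(1, 91)) = Mul(Add(Rational(-1, 109), 39), Rational(1, 91)) = Mul(Rational(4250, 109), Rational(1, 91)) = Rational(4250, 9919)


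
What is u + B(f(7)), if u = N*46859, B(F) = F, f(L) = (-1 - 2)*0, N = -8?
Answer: -374872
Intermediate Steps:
f(L) = 0 (f(L) = -3*0 = 0)
u = -374872 (u = -8*46859 = -374872)
u + B(f(7)) = -374872 + 0 = -374872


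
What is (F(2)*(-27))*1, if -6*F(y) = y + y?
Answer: 18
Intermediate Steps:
F(y) = -y/3 (F(y) = -(y + y)/6 = -y/3)
(F(2)*(-27))*1 = (-⅓*2*(-27))*1 = -⅔*(-27)*1 = 18*1 = 18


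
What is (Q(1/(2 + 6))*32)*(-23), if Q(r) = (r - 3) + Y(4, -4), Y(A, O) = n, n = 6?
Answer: -2300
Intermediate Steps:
Y(A, O) = 6
Q(r) = 3 + r (Q(r) = (r - 3) + 6 = (-3 + r) + 6 = 3 + r)
(Q(1/(2 + 6))*32)*(-23) = ((3 + 1/(2 + 6))*32)*(-23) = ((3 + 1/8)*32)*(-23) = ((3 + ⅛)*32)*(-23) = ((25/8)*32)*(-23) = 100*(-23) = -2300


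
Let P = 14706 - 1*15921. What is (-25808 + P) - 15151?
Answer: -42174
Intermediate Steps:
P = -1215 (P = 14706 - 15921 = -1215)
(-25808 + P) - 15151 = (-25808 - 1215) - 15151 = -27023 - 15151 = -42174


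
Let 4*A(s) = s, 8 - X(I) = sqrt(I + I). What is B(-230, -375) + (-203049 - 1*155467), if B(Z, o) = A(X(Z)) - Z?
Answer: -358284 - I*sqrt(115)/2 ≈ -3.5828e+5 - 5.3619*I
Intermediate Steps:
X(I) = 8 - sqrt(2)*sqrt(I) (X(I) = 8 - sqrt(I + I) = 8 - sqrt(2*I) = 8 - sqrt(2)*sqrt(I))
A(s) = s/4
B(Z, o) = 2 - Z - sqrt(2)*sqrt(Z)/4 (B(Z, o) = (8 - sqrt(2)*sqrt(Z))/4 - Z = (2 - sqrt(2)*sqrt(Z)/4) - Z = 2 - Z - sqrt(2)*sqrt(Z)/4)
B(-230, -375) + (-203049 - 1*155467) = (2 - 1*(-230) - sqrt(2)*sqrt(-230)/4) + (-203049 - 1*155467) = (2 + 230 - sqrt(2)*I*sqrt(230)/4) + (-203049 - 155467) = (2 + 230 - I*sqrt(115)/2) - 358516 = (232 - I*sqrt(115)/2) - 358516 = -358284 - I*sqrt(115)/2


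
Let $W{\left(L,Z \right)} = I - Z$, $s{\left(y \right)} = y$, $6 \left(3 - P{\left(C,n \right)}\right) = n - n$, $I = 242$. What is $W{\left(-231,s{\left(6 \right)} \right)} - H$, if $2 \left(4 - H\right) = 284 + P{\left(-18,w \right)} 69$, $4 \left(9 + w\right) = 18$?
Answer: $\frac{955}{2} \approx 477.5$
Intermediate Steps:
$w = - \frac{9}{2}$ ($w = -9 + \frac{1}{4} \cdot 18 = -9 + \frac{9}{2} = - \frac{9}{2} \approx -4.5$)
$P{\left(C,n \right)} = 3$ ($P{\left(C,n \right)} = 3 - \frac{n - n}{6} = 3 - 0 = 3 + 0 = 3$)
$W{\left(L,Z \right)} = 242 - Z$
$H = - \frac{483}{2}$ ($H = 4 - \frac{284 + 3 \cdot 69}{2} = 4 - \frac{284 + 207}{2} = 4 - \frac{491}{2} = - \frac{483}{2} \approx -241.5$)
$W{\left(-231,s{\left(6 \right)} \right)} - H = \left(242 - 6\right) - - \frac{483}{2} = \left(242 - 6\right) + \frac{483}{2} = 236 + \frac{483}{2} = \frac{955}{2}$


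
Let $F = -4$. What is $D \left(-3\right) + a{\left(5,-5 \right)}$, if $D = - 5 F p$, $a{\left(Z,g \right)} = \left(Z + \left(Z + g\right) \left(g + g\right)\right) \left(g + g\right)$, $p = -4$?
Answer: $190$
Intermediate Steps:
$a{\left(Z,g \right)} = 2 g \left(Z + 2 g \left(Z + g\right)\right)$ ($a{\left(Z,g \right)} = \left(Z + \left(Z + g\right) 2 g\right) 2 g = \left(Z + 2 g \left(Z + g\right)\right) 2 g = 2 g \left(Z + 2 g \left(Z + g\right)\right)$)
$D = -80$ ($D = \left(-5\right) \left(-4\right) \left(-4\right) = 20 \left(-4\right) = -80$)
$D \left(-3\right) + a{\left(5,-5 \right)} = \left(-80\right) \left(-3\right) + 2 \left(-5\right) \left(5 + 2 \left(-5\right)^{2} + 2 \cdot 5 \left(-5\right)\right) = 240 + 2 \left(-5\right) \left(5 + 2 \cdot 25 - 50\right) = 240 + 2 \left(-5\right) \left(5 + 50 - 50\right) = 240 + 2 \left(-5\right) 5 = 240 - 50 = 190$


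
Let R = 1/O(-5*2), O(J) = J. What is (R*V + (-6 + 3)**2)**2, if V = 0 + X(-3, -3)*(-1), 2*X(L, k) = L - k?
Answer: 81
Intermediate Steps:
R = -1/10 (R = 1/(-5*2) = 1/(-10) = -1/10 ≈ -0.10000)
X(L, k) = L/2 - k/2 (X(L, k) = (L - k)/2 = L/2 - k/2)
V = 0 (V = 0 + ((1/2)*(-3) - 1/2*(-3))*(-1) = 0 + (-3/2 + 3/2)*(-1) = 0 + 0*(-1) = 0 + 0 = 0)
(R*V + (-6 + 3)**2)**2 = (-1/10*0 + (-6 + 3)**2)**2 = (0 + (-3)**2)**2 = (0 + 9)**2 = 9**2 = 81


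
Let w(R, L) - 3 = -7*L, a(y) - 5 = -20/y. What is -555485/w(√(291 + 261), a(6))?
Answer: 1666455/26 ≈ 64094.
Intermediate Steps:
a(y) = 5 - 20/y
w(R, L) = 3 - 7*L
-555485/w(√(291 + 261), a(6)) = -555485/(3 - 7*(5 - 20/6)) = -555485/(3 - 7*(5 - 20*⅙)) = -555485/(3 - 7*(5 - 10/3)) = -555485/(3 - 7*5/3) = -555485/(3 - 35/3) = -555485/(-26/3) = -555485*(-3/26) = 1666455/26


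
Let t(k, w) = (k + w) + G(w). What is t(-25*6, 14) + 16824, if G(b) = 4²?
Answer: 16704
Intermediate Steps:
G(b) = 16
t(k, w) = 16 + k + w (t(k, w) = (k + w) + 16 = 16 + k + w)
t(-25*6, 14) + 16824 = (16 - 25*6 + 14) + 16824 = (16 - 150 + 14) + 16824 = -120 + 16824 = 16704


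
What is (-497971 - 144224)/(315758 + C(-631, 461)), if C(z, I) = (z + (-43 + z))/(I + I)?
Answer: -592103790/291127571 ≈ -2.0338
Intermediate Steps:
C(z, I) = (-43 + 2*z)/(2*I) (C(z, I) = (-43 + 2*z)/((2*I)) = (-43 + 2*z)*(1/(2*I)) = (-43 + 2*z)/(2*I))
(-497971 - 144224)/(315758 + C(-631, 461)) = (-497971 - 144224)/(315758 + (-43/2 - 631)/461) = -642195/(315758 + (1/461)*(-1305/2)) = -642195/(315758 - 1305/922) = -642195/291127571/922 = -642195*922/291127571 = -592103790/291127571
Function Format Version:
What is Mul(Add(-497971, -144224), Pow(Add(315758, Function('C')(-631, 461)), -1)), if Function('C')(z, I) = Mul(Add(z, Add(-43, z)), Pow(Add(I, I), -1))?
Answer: Rational(-592103790, 291127571) ≈ -2.0338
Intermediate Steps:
Function('C')(z, I) = Mul(Rational(1, 2), Pow(I, -1), Add(-43, Mul(2, z))) (Function('C')(z, I) = Mul(Add(-43, Mul(2, z)), Pow(Mul(2, I), -1)) = Mul(Add(-43, Mul(2, z)), Mul(Rational(1, 2), Pow(I, -1))) = Mul(Rational(1, 2), Pow(I, -1), Add(-43, Mul(2, z))))
Mul(Add(-497971, -144224), Pow(Add(315758, Function('C')(-631, 461)), -1)) = Mul(Add(-497971, -144224), Pow(Add(315758, Mul(Pow(461, -1), Add(Rational(-43, 2), -631))), -1)) = Mul(-642195, Pow(Add(315758, Mul(Rational(1, 461), Rational(-1305, 2))), -1)) = Mul(-642195, Pow(Add(315758, Rational(-1305, 922)), -1)) = Mul(-642195, Pow(Rational(291127571, 922), -1)) = Mul(-642195, Rational(922, 291127571)) = Rational(-592103790, 291127571)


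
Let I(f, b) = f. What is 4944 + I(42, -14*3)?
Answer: 4986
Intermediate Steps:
4944 + I(42, -14*3) = 4944 + 42 = 4986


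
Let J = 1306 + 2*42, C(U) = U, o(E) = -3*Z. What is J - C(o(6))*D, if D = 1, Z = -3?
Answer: 1381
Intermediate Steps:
o(E) = 9 (o(E) = -3*(-3) = 9)
J = 1390 (J = 1306 + 84 = 1390)
J - C(o(6))*D = 1390 - 9 = 1381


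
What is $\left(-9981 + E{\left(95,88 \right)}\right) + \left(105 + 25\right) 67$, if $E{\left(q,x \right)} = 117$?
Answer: $-1154$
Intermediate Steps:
$\left(-9981 + E{\left(95,88 \right)}\right) + \left(105 + 25\right) 67 = \left(-9981 + 117\right) + \left(105 + 25\right) 67 = -9864 + 130 \cdot 67 = -9864 + 8710 = -1154$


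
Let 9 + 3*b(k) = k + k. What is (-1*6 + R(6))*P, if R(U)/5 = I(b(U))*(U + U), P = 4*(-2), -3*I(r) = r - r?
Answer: 48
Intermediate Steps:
b(k) = -3 + 2*k/3 (b(k) = -3 + (k + k)/3 = -3 + (2*k)/3 = -3 + 2*k/3)
I(r) = 0 (I(r) = -(r - r)/3 = -⅓*0 = 0)
P = -8
R(U) = 0 (R(U) = 5*(0*(U + U)) = 5*(0*(2*U)) = 5*0 = 0)
(-1*6 + R(6))*P = (-1*6 + 0)*(-8) = (-6 + 0)*(-8) = -6*(-8) = 48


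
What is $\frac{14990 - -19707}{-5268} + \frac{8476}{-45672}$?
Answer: $- \frac{67888873}{10025004} \approx -6.772$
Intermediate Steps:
$\frac{14990 - -19707}{-5268} + \frac{8476}{-45672} = \left(14990 + 19707\right) \left(- \frac{1}{5268}\right) + 8476 \left(- \frac{1}{45672}\right) = 34697 \left(- \frac{1}{5268}\right) - \frac{2119}{11418} = - \frac{34697}{5268} - \frac{2119}{11418} = - \frac{67888873}{10025004}$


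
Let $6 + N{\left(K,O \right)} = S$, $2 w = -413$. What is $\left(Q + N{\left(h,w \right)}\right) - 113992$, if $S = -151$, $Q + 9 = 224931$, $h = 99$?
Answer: $110773$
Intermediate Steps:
$Q = 224922$ ($Q = -9 + 224931 = 224922$)
$w = - \frac{413}{2}$ ($w = \frac{1}{2} \left(-413\right) = - \frac{413}{2} \approx -206.5$)
$N{\left(K,O \right)} = -157$ ($N{\left(K,O \right)} = -6 - 151 = -157$)
$\left(Q + N{\left(h,w \right)}\right) - 113992 = \left(224922 - 157\right) - 113992 = 224765 - 113992 = 110773$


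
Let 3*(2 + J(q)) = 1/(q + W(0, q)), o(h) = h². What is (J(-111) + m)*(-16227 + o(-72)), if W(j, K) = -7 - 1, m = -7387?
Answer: 9710014194/119 ≈ 8.1597e+7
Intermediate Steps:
W(j, K) = -8
J(q) = -2 + 1/(3*(-8 + q)) (J(q) = -2 + 1/(3*(q - 8)) = -2 + 1/(3*(-8 + q)))
(J(-111) + m)*(-16227 + o(-72)) = ((49 - 6*(-111))/(3*(-8 - 111)) - 7387)*(-16227 + (-72)²) = ((⅓)*(49 + 666)/(-119) - 7387)*(-16227 + 5184) = ((⅓)*(-1/119)*715 - 7387)*(-11043) = (-715/357 - 7387)*(-11043) = -2637874/357*(-11043) = 9710014194/119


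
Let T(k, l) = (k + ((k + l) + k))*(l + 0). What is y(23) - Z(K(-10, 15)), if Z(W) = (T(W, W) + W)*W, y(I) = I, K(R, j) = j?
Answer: -13702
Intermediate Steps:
T(k, l) = l*(l + 3*k) (T(k, l) = (k + (l + 2*k))*l = (l + 3*k)*l = l*(l + 3*k))
Z(W) = W*(W + 4*W**2) (Z(W) = (W*(W + 3*W) + W)*W = (W*(4*W) + W)*W = (4*W**2 + W)*W = (W + 4*W**2)*W = W*(W + 4*W**2))
y(23) - Z(K(-10, 15)) = 23 - 15**2*(1 + 4*15) = 23 - 225*(1 + 60) = 23 - 225*61 = 23 - 1*13725 = 23 - 13725 = -13702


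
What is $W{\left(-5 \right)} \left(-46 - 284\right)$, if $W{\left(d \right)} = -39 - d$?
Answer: $11220$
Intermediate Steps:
$W{\left(-5 \right)} \left(-46 - 284\right) = \left(-39 - -5\right) \left(-46 - 284\right) = \left(-39 + 5\right) \left(-330\right) = \left(-34\right) \left(-330\right) = 11220$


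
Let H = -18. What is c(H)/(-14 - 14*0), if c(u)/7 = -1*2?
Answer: 1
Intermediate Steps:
c(u) = -14 (c(u) = 7*(-1*2) = 7*(-2) = -14)
c(H)/(-14 - 14*0) = -14/(-14 - 14*0) = -14/(-14 + 0) = -14/(-14) = -14*(-1/14) = 1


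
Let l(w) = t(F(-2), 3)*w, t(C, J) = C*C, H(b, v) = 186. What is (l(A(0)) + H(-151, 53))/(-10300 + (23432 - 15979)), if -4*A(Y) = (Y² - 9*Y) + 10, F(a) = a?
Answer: -176/2847 ≈ -0.061819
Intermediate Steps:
A(Y) = -5/2 - Y²/4 + 9*Y/4 (A(Y) = -((Y² - 9*Y) + 10)/4 = -(10 + Y² - 9*Y)/4 = -5/2 - Y²/4 + 9*Y/4)
t(C, J) = C²
l(w) = 4*w (l(w) = (-2)²*w = 4*w)
(l(A(0)) + H(-151, 53))/(-10300 + (23432 - 15979)) = (4*(-5/2 - ¼*0² + (9/4)*0) + 186)/(-10300 + (23432 - 15979)) = (4*(-5/2 - ¼*0 + 0) + 186)/(-10300 + 7453) = (4*(-5/2 + 0 + 0) + 186)/(-2847) = (4*(-5/2) + 186)*(-1/2847) = (-10 + 186)*(-1/2847) = 176*(-1/2847) = -176/2847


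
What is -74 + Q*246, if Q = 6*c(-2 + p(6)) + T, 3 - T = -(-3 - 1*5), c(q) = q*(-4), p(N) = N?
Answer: -24920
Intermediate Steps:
c(q) = -4*q
T = -5 (T = 3 - (-1)*(-3 - 1*5) = 3 - (-1)*(-3 - 5) = 3 - (-1)*(-8) = 3 - 1*8 = 3 - 8 = -5)
Q = -101 (Q = 6*(-4*(-2 + 6)) - 5 = 6*(-4*4) - 5 = 6*(-16) - 5 = -96 - 5 = -101)
-74 + Q*246 = -74 - 101*246 = -74 - 24846 = -24920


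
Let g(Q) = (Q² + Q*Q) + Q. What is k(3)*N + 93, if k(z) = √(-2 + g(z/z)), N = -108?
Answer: -15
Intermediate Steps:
g(Q) = Q + 2*Q² (g(Q) = (Q² + Q²) + Q = 2*Q² + Q = Q + 2*Q²)
k(z) = 1 (k(z) = √(-2 + (z/z)*(1 + 2*(z/z))) = √(-2 + 1*(1 + 2*1)) = √(-2 + 1*(1 + 2)) = √(-2 + 1*3) = √(-2 + 3) = √1 = 1)
k(3)*N + 93 = 1*(-108) + 93 = -108 + 93 = -15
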